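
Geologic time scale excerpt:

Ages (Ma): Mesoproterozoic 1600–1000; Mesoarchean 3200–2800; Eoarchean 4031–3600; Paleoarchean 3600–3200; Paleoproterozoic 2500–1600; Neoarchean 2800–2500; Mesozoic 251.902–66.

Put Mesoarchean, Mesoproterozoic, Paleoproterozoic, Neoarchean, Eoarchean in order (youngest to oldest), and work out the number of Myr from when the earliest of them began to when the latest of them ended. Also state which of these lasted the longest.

Start ages (Ma): Eoarchean 4031, Mesoarchean 3200, Neoarchean 2800, Paleoproterozoic 2500, Mesoproterozoic 1600.
Ordered youngest to oldest: Mesoproterozoic, Paleoproterozoic, Neoarchean, Mesoarchean, Eoarchean.
Span = 4031 − 1000 = 3031 Myr.
Durations: Mesoproterozoic 600, Paleoproterozoic 900, Eoarchean 431, Neoarchean 300, Mesoarchean 400 → longest is Paleoproterozoic (900 Myr).

Mesoproterozoic → Paleoproterozoic → Neoarchean → Mesoarchean → Eoarchean; total span 3031 Myr; longest is Paleoproterozoic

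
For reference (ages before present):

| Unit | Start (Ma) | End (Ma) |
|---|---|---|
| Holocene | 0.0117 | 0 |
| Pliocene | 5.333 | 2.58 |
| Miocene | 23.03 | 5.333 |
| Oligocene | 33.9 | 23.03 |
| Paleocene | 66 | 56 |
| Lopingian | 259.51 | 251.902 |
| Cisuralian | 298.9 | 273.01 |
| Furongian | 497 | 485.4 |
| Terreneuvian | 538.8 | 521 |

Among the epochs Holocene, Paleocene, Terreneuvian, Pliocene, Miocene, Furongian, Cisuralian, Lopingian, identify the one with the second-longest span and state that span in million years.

Durations: Holocene 0.0117; Paleocene 10; Terreneuvian 17.8; Pliocene 2.753; Miocene 17.697; Furongian 11.6; Cisuralian 25.89; Lopingian 7.608 Myr.
Sorted longest-first: Cisuralian (25.89), Terreneuvian (17.8), Miocene (17.697), Furongian (11.6), Paleocene (10), Lopingian (7.608), Pliocene (2.753), Holocene (0.0117).
The second longest is Terreneuvian at 17.8 Myr.

Terreneuvian, 17.8 million years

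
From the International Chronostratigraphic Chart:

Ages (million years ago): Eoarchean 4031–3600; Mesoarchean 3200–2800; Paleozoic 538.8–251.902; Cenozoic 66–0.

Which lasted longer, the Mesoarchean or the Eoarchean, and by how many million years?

Mesoarchean: 3200 − 2800 = 400 Myr.
Eoarchean: 4031 − 3600 = 431 Myr.
Difference: 431 − 400 = 31 Myr, so the Eoarchean was longer.

Eoarchean, by 31 million years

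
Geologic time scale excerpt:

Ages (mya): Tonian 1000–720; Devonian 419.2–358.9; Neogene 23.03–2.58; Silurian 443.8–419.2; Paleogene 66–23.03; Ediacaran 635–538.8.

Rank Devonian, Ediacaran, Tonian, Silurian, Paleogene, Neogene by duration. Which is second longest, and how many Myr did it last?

Start − end for each: Devonian 419.2 − 358.9 = 60.3; Ediacaran 635 − 538.8 = 96.2; Tonian 1000 − 720 = 280; Silurian 443.8 − 419.2 = 24.6; Paleogene 66 − 23.03 = 42.97; Neogene 23.03 − 2.58 = 20.45.
Ranking these from longest: Tonian > Ediacaran > Devonian > Paleogene > Silurian > Neogene.
Position 2 in that ranking is Ediacaran, which lasted 96.2 Myr.

Ediacaran, 96.2 million years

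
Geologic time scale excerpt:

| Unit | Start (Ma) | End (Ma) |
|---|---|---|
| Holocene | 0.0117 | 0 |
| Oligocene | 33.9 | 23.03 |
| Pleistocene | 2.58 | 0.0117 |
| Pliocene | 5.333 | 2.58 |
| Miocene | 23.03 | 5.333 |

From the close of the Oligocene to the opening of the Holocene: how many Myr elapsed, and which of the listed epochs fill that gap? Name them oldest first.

23.0183 million years; Miocene, Pliocene, Pleistocene

End of Oligocene = 23.03 Ma; start of Holocene = 0.0117 Ma.
Gap = 23.03 − 0.0117 = 23.0183 Myr.
Epochs wholly inside 23.03–0.0117 Ma: Miocene (23.03–5.333), Pliocene (5.333–2.58), Pleistocene (2.58–0.0117).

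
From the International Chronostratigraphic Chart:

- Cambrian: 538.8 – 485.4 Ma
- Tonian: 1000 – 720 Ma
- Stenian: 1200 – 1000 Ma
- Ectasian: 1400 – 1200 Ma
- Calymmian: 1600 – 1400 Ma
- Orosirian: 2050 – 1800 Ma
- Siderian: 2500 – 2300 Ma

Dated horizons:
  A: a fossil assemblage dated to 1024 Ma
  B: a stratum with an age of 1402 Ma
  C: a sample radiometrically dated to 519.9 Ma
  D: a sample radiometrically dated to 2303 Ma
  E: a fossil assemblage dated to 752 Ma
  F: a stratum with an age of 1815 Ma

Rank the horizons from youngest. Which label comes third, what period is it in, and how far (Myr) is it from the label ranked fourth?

Smaller Ma means younger, so youngest first: C 519.9 < E 752 < A 1024 < B 1402 < F 1815 < D 2303.
Counting 3 along gives A (1024 Ma); the excerpt puts that inside the Stenian, 1200–1000 Ma.
Next in line is B (1402 Ma), and 1402 − 1024 = 378 Myr.

A, in the Stenian; 378 million years to B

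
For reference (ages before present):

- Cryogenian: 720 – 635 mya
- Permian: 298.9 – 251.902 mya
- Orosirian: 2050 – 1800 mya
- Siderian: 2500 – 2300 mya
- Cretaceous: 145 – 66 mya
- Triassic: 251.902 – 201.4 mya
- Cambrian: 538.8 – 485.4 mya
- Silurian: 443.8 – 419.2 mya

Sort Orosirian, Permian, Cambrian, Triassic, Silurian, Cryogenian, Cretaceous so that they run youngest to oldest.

Cretaceous, Triassic, Permian, Silurian, Cambrian, Cryogenian, Orosirian

Read off each span (Ma): Orosirian 2050–1800; Permian 298.9–251.902; Cambrian 538.8–485.4; Triassic 251.902–201.4; Silurian 443.8–419.2; Cryogenian 720–635; Cretaceous 145–66.
Larger Ma is older, so oldest→youngest is Orosirian, Cryogenian, Cambrian, Silurian, Permian, Triassic, Cretaceous; reverse it for youngest→oldest.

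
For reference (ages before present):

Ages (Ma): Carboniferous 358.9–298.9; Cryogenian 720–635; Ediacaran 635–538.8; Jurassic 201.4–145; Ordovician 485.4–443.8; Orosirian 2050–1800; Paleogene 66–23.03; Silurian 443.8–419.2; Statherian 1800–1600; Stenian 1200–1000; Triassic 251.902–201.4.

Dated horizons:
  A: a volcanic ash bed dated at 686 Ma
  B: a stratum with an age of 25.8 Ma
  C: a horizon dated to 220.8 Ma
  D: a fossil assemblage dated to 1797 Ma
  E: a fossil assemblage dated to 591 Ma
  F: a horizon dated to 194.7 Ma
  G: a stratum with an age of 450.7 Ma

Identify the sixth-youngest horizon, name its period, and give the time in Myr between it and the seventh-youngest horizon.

A, in the Cryogenian; 1111 million years to D

Sorted youngest-first by Ma: B (25.8), F (194.7), C (220.8), G (450.7), E (591), A (686), D (1797).
The sixth youngest is A at 686 Ma, which lies in 720–635 Ma: the Cryogenian.
The seventh youngest is D at 1797 Ma; separation = |686 − 1797| = 1111 Myr.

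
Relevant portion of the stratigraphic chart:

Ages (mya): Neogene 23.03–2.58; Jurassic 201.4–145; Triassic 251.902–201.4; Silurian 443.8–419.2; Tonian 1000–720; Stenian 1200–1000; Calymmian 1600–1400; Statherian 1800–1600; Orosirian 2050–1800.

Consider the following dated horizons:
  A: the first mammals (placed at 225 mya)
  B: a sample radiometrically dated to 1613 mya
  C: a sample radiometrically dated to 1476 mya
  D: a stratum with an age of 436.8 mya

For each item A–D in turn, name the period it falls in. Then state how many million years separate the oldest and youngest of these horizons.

Match each age against the start–end ranges in the excerpt: A = 225 Ma → Triassic (251.902–201.4); B = 1613 Ma → Statherian (1800–1600); C = 1476 Ma → Calymmian (1600–1400); D = 436.8 Ma → Silurian (443.8–419.2).
The largest age is 1613 Ma and the smallest is 225 Ma; their difference is 1388 Myr.

A — Triassic; B — Statherian; C — Calymmian; D — Silurian; span 1388 million years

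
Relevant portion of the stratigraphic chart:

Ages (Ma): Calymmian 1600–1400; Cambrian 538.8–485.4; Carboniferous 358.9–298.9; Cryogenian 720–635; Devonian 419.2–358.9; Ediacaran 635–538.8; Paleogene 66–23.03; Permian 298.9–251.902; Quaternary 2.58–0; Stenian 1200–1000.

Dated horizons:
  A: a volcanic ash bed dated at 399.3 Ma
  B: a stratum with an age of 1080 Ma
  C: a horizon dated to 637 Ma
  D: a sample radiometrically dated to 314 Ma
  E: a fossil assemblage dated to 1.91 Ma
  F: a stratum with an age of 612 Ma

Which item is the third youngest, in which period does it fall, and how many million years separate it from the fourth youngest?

A, in the Devonian; 212.7 million years to F

Smaller Ma means younger, so youngest first: E 1.91 < D 314 < A 399.3 < F 612 < C 637 < B 1080.
Counting 3 along gives A (399.3 Ma); the excerpt puts that inside the Devonian, 419.2–358.9 Ma.
Next in line is F (612 Ma), and 612 − 399.3 = 212.7 Myr.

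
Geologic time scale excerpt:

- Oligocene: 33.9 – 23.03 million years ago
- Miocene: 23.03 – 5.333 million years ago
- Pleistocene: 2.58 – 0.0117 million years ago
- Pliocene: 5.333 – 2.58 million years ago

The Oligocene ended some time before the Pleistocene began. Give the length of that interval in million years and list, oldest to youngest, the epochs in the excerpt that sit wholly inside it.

End of Oligocene = 23.03 Ma; start of Pleistocene = 2.58 Ma.
Gap = 23.03 − 2.58 = 20.45 Myr.
Epochs wholly inside 23.03–2.58 Ma: Miocene (23.03–5.333), Pliocene (5.333–2.58).

20.45 million years; Miocene, Pliocene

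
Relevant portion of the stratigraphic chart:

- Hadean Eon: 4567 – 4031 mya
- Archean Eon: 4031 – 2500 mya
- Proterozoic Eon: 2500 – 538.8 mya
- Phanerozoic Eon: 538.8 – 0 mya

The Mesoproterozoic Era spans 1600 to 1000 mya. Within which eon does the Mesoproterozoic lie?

The Mesoproterozoic (1600–1000 Ma) lies entirely within 2500–538.8 Ma, the Proterozoic Eon.

Proterozoic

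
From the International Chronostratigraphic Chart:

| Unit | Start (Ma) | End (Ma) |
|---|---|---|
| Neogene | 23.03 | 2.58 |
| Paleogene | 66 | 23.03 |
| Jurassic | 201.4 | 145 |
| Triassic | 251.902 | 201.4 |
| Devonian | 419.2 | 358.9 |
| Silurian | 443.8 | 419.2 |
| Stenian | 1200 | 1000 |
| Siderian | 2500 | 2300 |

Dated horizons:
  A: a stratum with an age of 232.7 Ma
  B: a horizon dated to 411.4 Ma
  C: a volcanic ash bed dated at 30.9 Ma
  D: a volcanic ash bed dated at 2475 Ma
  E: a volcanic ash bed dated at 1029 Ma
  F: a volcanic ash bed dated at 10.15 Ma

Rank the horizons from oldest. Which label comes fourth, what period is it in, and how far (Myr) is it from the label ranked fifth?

A, in the Triassic; 201.8 million years to C

Larger Ma means older, so oldest first: D 2475 > E 1029 > B 411.4 > A 232.7 > C 30.9 > F 10.15.
Counting 4 along gives A (232.7 Ma); the excerpt puts that inside the Triassic, 251.902–201.4 Ma.
Next in line is C (30.9 Ma), and 232.7 − 30.9 = 201.8 Myr.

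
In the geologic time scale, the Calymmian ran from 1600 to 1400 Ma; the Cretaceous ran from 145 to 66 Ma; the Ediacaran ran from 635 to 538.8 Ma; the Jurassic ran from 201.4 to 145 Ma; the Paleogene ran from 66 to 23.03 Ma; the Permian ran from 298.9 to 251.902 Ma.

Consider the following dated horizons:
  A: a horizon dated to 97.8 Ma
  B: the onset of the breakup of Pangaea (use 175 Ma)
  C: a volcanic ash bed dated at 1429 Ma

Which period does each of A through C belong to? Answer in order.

Match each age against the start–end ranges in the excerpt: A = 97.8 Ma → Cretaceous (145–66); B = 175 Ma → Jurassic (201.4–145); C = 1429 Ma → Calymmian (1600–1400).

A — Cretaceous; B — Jurassic; C — Calymmian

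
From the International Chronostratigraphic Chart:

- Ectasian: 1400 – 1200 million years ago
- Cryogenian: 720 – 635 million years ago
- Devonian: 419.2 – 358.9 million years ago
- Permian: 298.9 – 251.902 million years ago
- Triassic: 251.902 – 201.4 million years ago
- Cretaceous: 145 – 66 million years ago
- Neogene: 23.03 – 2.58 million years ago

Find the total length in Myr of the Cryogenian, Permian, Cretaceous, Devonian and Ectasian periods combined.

Duration is start − end for each: (720 − 635) + (298.9 − 251.902) + (145 − 66) + (419.2 − 358.9) + (1400 − 1200).
That is 85 + 46.998 + 79 + 60.3 + 200, which totals 471.298 million years.

471.298 million years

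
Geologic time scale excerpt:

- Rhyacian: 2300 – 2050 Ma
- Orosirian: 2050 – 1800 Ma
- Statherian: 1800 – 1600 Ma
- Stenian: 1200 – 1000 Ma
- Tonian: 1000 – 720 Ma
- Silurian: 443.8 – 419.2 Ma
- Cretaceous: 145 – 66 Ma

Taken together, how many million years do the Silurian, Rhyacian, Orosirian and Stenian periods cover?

724.6 million years

Each duration: Silurian = 24.6; Rhyacian = 250; Orosirian = 250; Stenian = 200.
Sum: 24.6 + 250 + 250 + 200 = 724.6 Myr.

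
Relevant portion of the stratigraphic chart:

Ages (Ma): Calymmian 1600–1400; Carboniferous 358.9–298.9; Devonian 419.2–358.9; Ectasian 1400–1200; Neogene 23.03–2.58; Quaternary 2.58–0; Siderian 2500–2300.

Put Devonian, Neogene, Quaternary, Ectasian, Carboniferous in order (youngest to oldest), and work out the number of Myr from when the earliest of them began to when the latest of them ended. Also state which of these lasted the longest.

Quaternary → Neogene → Carboniferous → Devonian → Ectasian; total span 1400 Myr; longest is Ectasian

Start ages (Ma): Ectasian 1400, Devonian 419.2, Carboniferous 358.9, Neogene 23.03, Quaternary 2.58.
Ordered youngest to oldest: Quaternary, Neogene, Carboniferous, Devonian, Ectasian.
Span = 1400 − 0 = 1400 Myr.
Durations: Ectasian 200, Carboniferous 60, Neogene 20.45, Quaternary 2.58, Devonian 60.3 → longest is Ectasian (200 Myr).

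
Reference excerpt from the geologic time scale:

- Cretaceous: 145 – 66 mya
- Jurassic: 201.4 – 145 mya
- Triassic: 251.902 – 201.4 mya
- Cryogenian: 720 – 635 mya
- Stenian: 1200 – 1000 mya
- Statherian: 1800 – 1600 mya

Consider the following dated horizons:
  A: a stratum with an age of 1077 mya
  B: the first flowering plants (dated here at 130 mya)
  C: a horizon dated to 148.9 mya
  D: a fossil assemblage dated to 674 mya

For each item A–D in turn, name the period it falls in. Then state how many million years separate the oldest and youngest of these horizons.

A: 1077 Ma lies in 1200–1000 Ma, so Stenian.
B: 130 Ma lies in 145–66 Ma, so Cretaceous.
C: 148.9 Ma lies in 201.4–145 Ma, so Jurassic.
D: 674 Ma lies in 720–635 Ma, so Cryogenian.
Oldest = 1077 Ma, youngest = 130 Ma → span 947 Myr.

A — Stenian; B — Cretaceous; C — Jurassic; D — Cryogenian; span 947 million years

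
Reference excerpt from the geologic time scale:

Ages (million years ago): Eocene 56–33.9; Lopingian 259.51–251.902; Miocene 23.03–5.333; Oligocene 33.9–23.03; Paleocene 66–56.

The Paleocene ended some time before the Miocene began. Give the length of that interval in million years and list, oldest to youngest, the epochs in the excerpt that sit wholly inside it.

32.97 million years; Eocene, Oligocene

The Paleocene closes at 56 Ma and the Miocene opens at 23.03 Ma, so the interval is 56 − 23.03 = 32.97 Myr.
An epoch fits inside if it starts at or after 56 Ma and ends at or before 23.03 Ma; oldest first that gives Eocene, Oligocene.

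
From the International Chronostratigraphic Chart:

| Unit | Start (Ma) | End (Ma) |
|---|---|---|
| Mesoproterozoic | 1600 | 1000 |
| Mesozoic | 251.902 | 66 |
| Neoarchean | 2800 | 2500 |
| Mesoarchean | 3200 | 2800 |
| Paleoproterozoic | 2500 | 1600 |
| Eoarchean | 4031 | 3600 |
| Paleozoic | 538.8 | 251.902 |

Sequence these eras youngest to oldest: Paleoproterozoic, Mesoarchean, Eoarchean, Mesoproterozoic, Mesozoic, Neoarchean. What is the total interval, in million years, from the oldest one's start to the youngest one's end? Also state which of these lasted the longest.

Mesozoic → Mesoproterozoic → Paleoproterozoic → Neoarchean → Mesoarchean → Eoarchean; total span 3965 Myr; longest is Paleoproterozoic

Start ages (Ma): Eoarchean 4031, Mesoarchean 3200, Neoarchean 2800, Paleoproterozoic 2500, Mesoproterozoic 1600, Mesozoic 251.902.
Ordered youngest to oldest: Mesozoic, Mesoproterozoic, Paleoproterozoic, Neoarchean, Mesoarchean, Eoarchean.
Span = 4031 − 66 = 3965 Myr.
Durations: Neoarchean 300, Mesozoic 185.902, Mesoarchean 400, Paleoproterozoic 900, Mesoproterozoic 600, Eoarchean 431 → longest is Paleoproterozoic (900 Myr).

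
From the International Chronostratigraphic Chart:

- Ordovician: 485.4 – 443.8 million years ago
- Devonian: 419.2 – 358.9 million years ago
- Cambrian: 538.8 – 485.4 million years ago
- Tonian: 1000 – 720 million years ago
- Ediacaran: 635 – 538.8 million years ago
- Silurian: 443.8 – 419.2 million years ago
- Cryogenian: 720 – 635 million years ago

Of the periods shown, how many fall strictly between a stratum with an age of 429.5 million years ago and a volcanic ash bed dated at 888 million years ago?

4

The older date is 888 Ma and the younger is 429.5 Ma.
Periods with start < 888 and end > 429.5 Ma: Cryogenian (720–635), Ediacaran (635–538.8), Cambrian (538.8–485.4), Ordovician (485.4–443.8).
That is 4 complete periods.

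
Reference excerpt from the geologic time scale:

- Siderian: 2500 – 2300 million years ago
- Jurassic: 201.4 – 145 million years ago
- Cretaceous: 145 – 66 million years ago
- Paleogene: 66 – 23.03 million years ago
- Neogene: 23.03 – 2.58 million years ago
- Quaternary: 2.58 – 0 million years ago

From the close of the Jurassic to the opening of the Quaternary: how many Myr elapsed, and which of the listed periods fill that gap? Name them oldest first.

142.42 million years; Cretaceous, Paleogene, Neogene

End of Jurassic = 145 Ma; start of Quaternary = 2.58 Ma.
Gap = 145 − 2.58 = 142.42 Myr.
Periods wholly inside 145–2.58 Ma: Cretaceous (145–66), Paleogene (66–23.03), Neogene (23.03–2.58).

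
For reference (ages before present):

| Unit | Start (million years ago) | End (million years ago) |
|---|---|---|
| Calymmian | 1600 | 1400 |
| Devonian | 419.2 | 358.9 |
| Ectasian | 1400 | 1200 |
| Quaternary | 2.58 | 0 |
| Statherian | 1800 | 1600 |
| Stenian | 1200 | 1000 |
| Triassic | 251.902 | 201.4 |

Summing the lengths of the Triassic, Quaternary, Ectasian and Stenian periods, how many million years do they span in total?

Each duration: Triassic = 50.502; Quaternary = 2.58; Ectasian = 200; Stenian = 200.
Sum: 50.502 + 2.58 + 200 + 200 = 453.082 Myr.

453.082 million years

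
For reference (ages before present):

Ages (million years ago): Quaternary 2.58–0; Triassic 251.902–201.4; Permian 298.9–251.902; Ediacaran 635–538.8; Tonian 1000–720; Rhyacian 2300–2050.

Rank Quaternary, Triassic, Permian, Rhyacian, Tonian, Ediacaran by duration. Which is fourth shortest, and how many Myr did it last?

Durations: Quaternary 2.58; Triassic 50.502; Permian 46.998; Rhyacian 250; Tonian 280; Ediacaran 96.2 Myr.
Sorted shortest-first: Quaternary (2.58), Permian (46.998), Triassic (50.502), Ediacaran (96.2), Rhyacian (250), Tonian (280).
The fourth shortest is Ediacaran at 96.2 Myr.

Ediacaran, 96.2 million years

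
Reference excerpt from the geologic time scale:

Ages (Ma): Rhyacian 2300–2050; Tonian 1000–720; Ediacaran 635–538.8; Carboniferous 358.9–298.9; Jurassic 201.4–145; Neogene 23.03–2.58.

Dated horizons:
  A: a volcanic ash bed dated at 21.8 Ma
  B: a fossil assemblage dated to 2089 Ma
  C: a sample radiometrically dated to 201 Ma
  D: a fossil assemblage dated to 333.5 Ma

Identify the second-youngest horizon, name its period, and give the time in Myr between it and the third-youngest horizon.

Smaller Ma means younger, so youngest first: A 21.8 < C 201 < D 333.5 < B 2089.
Counting 2 along gives C (201 Ma); the excerpt puts that inside the Jurassic, 201.4–145 Ma.
Next in line is D (333.5 Ma), and 333.5 − 201 = 132.5 Myr.

C, in the Jurassic; 132.5 million years to D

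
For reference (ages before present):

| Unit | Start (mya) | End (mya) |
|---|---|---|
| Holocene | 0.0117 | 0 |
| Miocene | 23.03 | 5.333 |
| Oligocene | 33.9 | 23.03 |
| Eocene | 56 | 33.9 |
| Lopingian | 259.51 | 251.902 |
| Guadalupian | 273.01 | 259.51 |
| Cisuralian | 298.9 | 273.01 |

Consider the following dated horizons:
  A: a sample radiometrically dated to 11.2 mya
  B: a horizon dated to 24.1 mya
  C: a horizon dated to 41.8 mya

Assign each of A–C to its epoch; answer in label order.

Match each age against the start–end ranges in the excerpt: A = 11.2 Ma → Miocene (23.03–5.333); B = 24.1 Ma → Oligocene (33.9–23.03); C = 41.8 Ma → Eocene (56–33.9).

A — Miocene; B — Oligocene; C — Eocene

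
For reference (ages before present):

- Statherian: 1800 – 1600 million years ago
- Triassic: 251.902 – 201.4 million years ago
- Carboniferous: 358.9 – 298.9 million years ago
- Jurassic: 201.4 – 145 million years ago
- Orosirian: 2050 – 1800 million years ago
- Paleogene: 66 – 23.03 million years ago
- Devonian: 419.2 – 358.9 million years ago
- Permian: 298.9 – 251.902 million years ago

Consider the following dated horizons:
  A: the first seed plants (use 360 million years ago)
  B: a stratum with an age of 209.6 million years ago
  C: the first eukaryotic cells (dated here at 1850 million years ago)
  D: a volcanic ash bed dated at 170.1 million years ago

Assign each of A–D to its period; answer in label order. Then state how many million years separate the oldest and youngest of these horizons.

Match each age against the start–end ranges in the excerpt: A = 360 Ma → Devonian (419.2–358.9); B = 209.6 Ma → Triassic (251.902–201.4); C = 1850 Ma → Orosirian (2050–1800); D = 170.1 Ma → Jurassic (201.4–145).
The largest age is 1850 Ma and the smallest is 170.1 Ma; their difference is 1679.9 Myr.

A — Devonian; B — Triassic; C — Orosirian; D — Jurassic; span 1679.9 million years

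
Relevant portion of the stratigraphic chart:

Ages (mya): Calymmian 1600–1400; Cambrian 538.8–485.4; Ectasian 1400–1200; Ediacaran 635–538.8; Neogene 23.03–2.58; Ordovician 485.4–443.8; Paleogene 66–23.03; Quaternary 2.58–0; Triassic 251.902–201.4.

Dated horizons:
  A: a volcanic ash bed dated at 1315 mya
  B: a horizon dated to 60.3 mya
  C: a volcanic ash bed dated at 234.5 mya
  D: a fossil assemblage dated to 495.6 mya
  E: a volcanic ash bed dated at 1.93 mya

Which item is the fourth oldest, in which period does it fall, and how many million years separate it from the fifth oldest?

B, in the Paleogene; 58.37 million years to E

Sorted oldest-first by Ma: A (1315), D (495.6), C (234.5), B (60.3), E (1.93).
The fourth oldest is B at 60.3 Ma, which lies in 66–23.03 Ma: the Paleogene.
The fifth oldest is E at 1.93 Ma; separation = |60.3 − 1.93| = 58.37 Myr.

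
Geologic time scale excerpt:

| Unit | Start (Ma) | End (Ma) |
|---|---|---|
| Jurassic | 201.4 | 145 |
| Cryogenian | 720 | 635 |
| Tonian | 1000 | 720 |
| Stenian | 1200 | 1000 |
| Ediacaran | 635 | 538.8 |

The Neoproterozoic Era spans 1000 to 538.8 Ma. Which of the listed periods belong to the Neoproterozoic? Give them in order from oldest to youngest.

Periods with both bounds inside 1000–538.8 Ma: Tonian (1000–720), Cryogenian (720–635), Ediacaran (635–538.8).

Tonian, Cryogenian, Ediacaran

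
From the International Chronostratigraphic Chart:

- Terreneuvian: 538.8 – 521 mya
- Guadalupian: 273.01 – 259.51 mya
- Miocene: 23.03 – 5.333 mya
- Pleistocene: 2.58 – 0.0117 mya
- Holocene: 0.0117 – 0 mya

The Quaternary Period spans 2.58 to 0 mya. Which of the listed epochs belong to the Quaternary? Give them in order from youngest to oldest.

Epochs with both bounds inside 2.58–0 Ma: Holocene (0.0117–0), Pleistocene (2.58–0.0117).

Holocene, Pleistocene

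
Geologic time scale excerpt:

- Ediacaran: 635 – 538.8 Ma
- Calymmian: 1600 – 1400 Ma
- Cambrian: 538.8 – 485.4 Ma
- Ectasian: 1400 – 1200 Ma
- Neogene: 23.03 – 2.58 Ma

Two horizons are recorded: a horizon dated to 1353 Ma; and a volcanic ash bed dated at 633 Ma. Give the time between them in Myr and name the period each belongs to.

720 million years apart; the first in the Ectasian, the second in the Ediacaran

Elapsed time: 1353 − 633 = 720 Myr.
1353 Ma lies within 1400–1200 Ma: Ectasian.
633 Ma lies within 635–538.8 Ma: Ediacaran.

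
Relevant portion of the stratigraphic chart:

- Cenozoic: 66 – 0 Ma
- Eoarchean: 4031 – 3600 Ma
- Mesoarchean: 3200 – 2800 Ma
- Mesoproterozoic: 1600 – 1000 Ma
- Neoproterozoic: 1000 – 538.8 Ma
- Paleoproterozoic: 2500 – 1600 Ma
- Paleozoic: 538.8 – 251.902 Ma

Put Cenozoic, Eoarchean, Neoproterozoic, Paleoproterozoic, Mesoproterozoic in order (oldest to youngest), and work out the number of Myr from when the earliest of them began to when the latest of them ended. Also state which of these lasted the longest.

From the excerpt: Cenozoic 66–0; Eoarchean 4031–3600; Neoproterozoic 1000–538.8; Paleoproterozoic 2500–1600; Mesoproterozoic 1600–1000 (Ma).
Larger Ma is earlier, so the oldest is Eoarchean and the youngest is Cenozoic; oldest to youngest: Eoarchean, Paleoproterozoic, Mesoproterozoic, Neoproterozoic, Cenozoic.
Oldest start 4031 minus youngest end 0 gives 4031 Myr overall.
Individual lengths (start − end): Cenozoic 66; Mesoproterozoic 600; Neoproterozoic 461.2; Paleoproterozoic 900; Eoarchean 431. The largest is Paleoproterozoic at 900 Myr.

Eoarchean → Paleoproterozoic → Mesoproterozoic → Neoproterozoic → Cenozoic; total span 4031 Myr; longest is Paleoproterozoic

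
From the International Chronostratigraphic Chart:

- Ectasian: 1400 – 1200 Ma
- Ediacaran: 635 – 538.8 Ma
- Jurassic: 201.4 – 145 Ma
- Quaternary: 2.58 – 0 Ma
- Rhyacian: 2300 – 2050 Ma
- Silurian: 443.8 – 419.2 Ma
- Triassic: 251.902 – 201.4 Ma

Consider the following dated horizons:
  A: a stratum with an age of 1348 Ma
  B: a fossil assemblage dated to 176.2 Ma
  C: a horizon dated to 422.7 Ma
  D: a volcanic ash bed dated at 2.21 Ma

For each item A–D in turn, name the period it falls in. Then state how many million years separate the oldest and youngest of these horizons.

A — Ectasian; B — Jurassic; C — Silurian; D — Quaternary; span 1345.79 million years

Match each age against the start–end ranges in the excerpt: A = 1348 Ma → Ectasian (1400–1200); B = 176.2 Ma → Jurassic (201.4–145); C = 422.7 Ma → Silurian (443.8–419.2); D = 2.21 Ma → Quaternary (2.58–0).
The largest age is 1348 Ma and the smallest is 2.21 Ma; their difference is 1345.79 Myr.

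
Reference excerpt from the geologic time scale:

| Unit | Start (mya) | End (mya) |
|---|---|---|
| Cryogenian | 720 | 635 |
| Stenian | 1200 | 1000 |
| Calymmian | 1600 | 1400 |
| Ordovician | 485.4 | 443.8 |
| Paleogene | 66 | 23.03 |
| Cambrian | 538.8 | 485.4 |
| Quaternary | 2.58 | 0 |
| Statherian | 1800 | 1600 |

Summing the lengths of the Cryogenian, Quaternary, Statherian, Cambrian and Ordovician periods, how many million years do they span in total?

382.58 million years

Each duration: Cryogenian = 85; Quaternary = 2.58; Statherian = 200; Cambrian = 53.4; Ordovician = 41.6.
Sum: 85 + 2.58 + 200 + 53.4 + 41.6 = 382.58 Myr.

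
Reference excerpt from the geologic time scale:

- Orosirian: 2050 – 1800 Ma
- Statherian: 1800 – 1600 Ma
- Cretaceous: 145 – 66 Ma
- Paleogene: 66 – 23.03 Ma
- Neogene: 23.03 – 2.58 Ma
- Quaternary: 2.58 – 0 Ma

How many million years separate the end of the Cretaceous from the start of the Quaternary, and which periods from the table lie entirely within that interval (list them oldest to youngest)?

63.42 million years; Paleogene, Neogene

The Cretaceous closes at 66 Ma and the Quaternary opens at 2.58 Ma, so the interval is 66 − 2.58 = 63.42 Myr.
A period fits inside if it starts at or after 66 Ma and ends at or before 2.58 Ma; oldest first that gives Paleogene, Neogene.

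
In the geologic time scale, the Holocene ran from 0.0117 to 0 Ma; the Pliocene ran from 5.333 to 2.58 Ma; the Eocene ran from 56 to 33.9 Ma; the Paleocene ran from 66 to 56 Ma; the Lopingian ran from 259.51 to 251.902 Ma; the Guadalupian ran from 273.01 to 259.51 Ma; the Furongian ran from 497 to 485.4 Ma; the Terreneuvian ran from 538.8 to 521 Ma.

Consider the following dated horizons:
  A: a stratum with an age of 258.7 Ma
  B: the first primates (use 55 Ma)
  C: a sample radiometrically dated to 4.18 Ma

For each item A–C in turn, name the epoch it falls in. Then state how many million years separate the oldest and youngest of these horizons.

A — Lopingian; B — Eocene; C — Pliocene; span 254.52 million years

Match each age against the start–end ranges in the excerpt: A = 258.7 Ma → Lopingian (259.51–251.902); B = 55 Ma → Eocene (56–33.9); C = 4.18 Ma → Pliocene (5.333–2.58).
The largest age is 258.7 Ma and the smallest is 4.18 Ma; their difference is 254.52 Myr.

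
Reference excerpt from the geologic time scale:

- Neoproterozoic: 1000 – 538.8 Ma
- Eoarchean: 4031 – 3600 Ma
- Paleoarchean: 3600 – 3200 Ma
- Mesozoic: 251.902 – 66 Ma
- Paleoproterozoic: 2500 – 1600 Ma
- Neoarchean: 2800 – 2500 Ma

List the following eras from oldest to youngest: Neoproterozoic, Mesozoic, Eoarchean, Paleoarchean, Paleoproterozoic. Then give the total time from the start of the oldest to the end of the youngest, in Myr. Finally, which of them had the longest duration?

From the excerpt: Neoproterozoic 1000–538.8; Mesozoic 251.902–66; Eoarchean 4031–3600; Paleoarchean 3600–3200; Paleoproterozoic 2500–1600 (Ma).
Larger Ma is earlier, so the oldest is Eoarchean and the youngest is Mesozoic; oldest to youngest: Eoarchean, Paleoarchean, Paleoproterozoic, Neoproterozoic, Mesozoic.
Oldest start 4031 minus youngest end 66 gives 3965 Myr overall.
Individual lengths (start − end): Neoproterozoic 461.2; Mesozoic 185.902; Eoarchean 431; Paleoarchean 400; Paleoproterozoic 900. The largest is Paleoproterozoic at 900 Myr.

Eoarchean, Paleoarchean, Paleoproterozoic, Neoproterozoic, Mesozoic; total span 3965 Myr; longest is Paleoproterozoic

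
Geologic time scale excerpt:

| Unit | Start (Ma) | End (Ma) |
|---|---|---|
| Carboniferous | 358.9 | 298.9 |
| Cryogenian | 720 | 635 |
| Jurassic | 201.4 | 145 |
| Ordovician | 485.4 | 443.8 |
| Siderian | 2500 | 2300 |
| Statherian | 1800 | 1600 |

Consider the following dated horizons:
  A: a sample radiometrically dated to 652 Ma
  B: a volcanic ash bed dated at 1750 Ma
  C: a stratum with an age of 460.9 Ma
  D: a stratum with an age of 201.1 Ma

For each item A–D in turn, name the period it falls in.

A — Cryogenian; B — Statherian; C — Ordovician; D — Jurassic

A: 652 Ma lies in 720–635 Ma, so Cryogenian.
B: 1750 Ma lies in 1800–1600 Ma, so Statherian.
C: 460.9 Ma lies in 485.4–443.8 Ma, so Ordovician.
D: 201.1 Ma lies in 201.4–145 Ma, so Jurassic.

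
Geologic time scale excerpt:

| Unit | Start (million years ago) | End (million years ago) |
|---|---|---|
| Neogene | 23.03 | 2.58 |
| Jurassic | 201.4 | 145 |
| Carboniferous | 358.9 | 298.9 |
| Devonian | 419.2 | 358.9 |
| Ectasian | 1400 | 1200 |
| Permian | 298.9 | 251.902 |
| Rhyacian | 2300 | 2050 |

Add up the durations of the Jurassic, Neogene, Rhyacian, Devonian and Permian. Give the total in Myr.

434.148 million years

Duration is start − end for each: (201.4 − 145) + (23.03 − 2.58) + (2300 − 2050) + (419.2 − 358.9) + (298.9 − 251.902).
That is 56.4 + 20.45 + 250 + 60.3 + 46.998, which totals 434.148 million years.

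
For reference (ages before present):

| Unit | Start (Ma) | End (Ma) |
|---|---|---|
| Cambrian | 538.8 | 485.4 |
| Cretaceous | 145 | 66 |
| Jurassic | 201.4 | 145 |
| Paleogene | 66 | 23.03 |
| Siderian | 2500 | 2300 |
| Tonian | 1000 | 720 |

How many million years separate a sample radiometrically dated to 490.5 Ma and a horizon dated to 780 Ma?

780 − 490.5 = 289.5 million years.

289.5 million years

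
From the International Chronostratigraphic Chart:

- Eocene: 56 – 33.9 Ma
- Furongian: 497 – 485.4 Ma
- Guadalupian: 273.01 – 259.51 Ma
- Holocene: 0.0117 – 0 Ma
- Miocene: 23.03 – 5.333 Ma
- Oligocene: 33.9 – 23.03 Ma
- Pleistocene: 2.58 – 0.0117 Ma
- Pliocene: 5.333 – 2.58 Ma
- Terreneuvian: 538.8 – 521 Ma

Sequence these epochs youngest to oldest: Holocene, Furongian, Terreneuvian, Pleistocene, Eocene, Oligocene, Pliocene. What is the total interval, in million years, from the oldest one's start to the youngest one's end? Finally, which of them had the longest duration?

Holocene → Pleistocene → Pliocene → Oligocene → Eocene → Furongian → Terreneuvian; total span 538.8 Myr; longest is Eocene

Start ages (Ma): Terreneuvian 538.8, Furongian 497, Eocene 56, Oligocene 33.9, Pliocene 5.333, Pleistocene 2.58, Holocene 0.0117.
Ordered youngest to oldest: Holocene, Pleistocene, Pliocene, Oligocene, Eocene, Furongian, Terreneuvian.
Span = 538.8 − 0 = 538.8 Myr.
Durations: Pliocene 2.753, Pleistocene 2.5683, Eocene 22.1, Holocene 0.0117, Oligocene 10.87, Furongian 11.6, Terreneuvian 17.8 → longest is Eocene (22.1 Myr).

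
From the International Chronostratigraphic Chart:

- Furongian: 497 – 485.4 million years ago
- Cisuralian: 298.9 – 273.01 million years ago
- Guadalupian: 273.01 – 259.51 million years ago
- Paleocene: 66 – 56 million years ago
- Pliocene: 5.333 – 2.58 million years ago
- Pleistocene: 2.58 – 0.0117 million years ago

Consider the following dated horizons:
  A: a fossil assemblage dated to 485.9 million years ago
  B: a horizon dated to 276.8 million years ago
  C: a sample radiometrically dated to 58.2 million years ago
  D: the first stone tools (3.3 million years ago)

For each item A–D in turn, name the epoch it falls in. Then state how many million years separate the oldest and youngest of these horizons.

Match each age against the start–end ranges in the excerpt: A = 485.9 Ma → Furongian (497–485.4); B = 276.8 Ma → Cisuralian (298.9–273.01); C = 58.2 Ma → Paleocene (66–56); D = 3.3 Ma → Pliocene (5.333–2.58).
The largest age is 485.9 Ma and the smallest is 3.3 Ma; their difference is 482.6 Myr.

A — Furongian; B — Cisuralian; C — Paleocene; D — Pliocene; span 482.6 million years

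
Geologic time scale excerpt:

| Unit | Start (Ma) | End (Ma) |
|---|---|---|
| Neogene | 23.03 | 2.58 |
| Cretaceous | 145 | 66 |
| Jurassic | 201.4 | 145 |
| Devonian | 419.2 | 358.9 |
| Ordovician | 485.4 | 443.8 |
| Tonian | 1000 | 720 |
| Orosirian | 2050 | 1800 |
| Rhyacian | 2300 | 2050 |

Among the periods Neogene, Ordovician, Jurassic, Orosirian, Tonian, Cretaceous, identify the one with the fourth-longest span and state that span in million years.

Durations: Neogene 20.45; Ordovician 41.6; Jurassic 56.4; Orosirian 250; Tonian 280; Cretaceous 79 Myr.
Sorted longest-first: Tonian (280), Orosirian (250), Cretaceous (79), Jurassic (56.4), Ordovician (41.6), Neogene (20.45).
The fourth longest is Jurassic at 56.4 Myr.

Jurassic, 56.4 million years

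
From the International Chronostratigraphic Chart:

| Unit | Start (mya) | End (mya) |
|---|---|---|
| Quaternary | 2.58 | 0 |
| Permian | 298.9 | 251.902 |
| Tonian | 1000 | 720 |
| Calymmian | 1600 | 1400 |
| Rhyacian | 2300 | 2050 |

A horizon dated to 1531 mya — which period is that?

1531 Ma lies between 1600 and 1400 Ma, so it falls in the Calymmian.

Calymmian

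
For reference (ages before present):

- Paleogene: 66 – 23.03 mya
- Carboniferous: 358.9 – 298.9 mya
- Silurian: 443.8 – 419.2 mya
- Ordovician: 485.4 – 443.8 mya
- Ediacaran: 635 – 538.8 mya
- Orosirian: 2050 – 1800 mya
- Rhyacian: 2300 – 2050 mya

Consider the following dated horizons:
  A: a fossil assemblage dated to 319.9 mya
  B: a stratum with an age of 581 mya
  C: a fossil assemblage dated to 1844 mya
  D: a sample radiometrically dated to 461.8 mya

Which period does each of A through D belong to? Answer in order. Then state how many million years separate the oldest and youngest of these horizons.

Match each age against the start–end ranges in the excerpt: A = 319.9 Ma → Carboniferous (358.9–298.9); B = 581 Ma → Ediacaran (635–538.8); C = 1844 Ma → Orosirian (2050–1800); D = 461.8 Ma → Ordovician (485.4–443.8).
The largest age is 1844 Ma and the smallest is 319.9 Ma; their difference is 1524.1 Myr.

A — Carboniferous; B — Ediacaran; C — Orosirian; D — Ordovician; span 1524.1 million years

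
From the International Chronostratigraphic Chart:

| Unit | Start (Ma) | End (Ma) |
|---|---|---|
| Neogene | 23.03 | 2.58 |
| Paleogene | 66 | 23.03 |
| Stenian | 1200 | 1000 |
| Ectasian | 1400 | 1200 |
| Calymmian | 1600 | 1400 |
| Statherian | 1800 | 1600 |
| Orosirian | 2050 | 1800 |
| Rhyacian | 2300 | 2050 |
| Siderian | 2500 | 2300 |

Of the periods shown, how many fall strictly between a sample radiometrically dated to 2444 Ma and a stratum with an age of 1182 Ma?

5

The older date is 2444 Ma and the younger is 1182 Ma.
Periods with start < 2444 and end > 1182 Ma: Rhyacian (2300–2050), Orosirian (2050–1800), Statherian (1800–1600), Calymmian (1600–1400), Ectasian (1400–1200).
That is 5 complete periods.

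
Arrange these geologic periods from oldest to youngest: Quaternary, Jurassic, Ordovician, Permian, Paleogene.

Ordovician, Permian, Jurassic, Paleogene, Quaternary

Era membership (oldest first within each) — Paleozoic: Ordovician, Permian; Mesozoic: Jurassic; Cenozoic: Paleogene, Quaternary. Paleozoic precedes Mesozoic, which precedes Cenozoic. Concatenating the groups in that era order gives oldest to youngest directly.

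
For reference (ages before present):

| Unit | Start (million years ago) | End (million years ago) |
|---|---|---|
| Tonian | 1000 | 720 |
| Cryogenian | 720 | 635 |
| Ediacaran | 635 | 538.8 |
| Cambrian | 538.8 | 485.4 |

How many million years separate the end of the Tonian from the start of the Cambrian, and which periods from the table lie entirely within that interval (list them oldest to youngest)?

181.2 million years; Cryogenian, Ediacaran

End of Tonian = 720 Ma; start of Cambrian = 538.8 Ma.
Gap = 720 − 538.8 = 181.2 Myr.
Periods wholly inside 720–538.8 Ma: Cryogenian (720–635), Ediacaran (635–538.8).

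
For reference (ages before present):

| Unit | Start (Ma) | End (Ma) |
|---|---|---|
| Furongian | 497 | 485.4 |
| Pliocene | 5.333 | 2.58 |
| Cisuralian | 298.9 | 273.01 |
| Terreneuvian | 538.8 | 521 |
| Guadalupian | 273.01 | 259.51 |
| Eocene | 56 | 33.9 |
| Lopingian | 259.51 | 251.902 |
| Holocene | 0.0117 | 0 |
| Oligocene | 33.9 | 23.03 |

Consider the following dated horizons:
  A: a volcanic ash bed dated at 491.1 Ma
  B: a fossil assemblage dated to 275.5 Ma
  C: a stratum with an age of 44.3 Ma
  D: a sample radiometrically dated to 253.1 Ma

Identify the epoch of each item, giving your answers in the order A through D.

Match each age against the start–end ranges in the excerpt: A = 491.1 Ma → Furongian (497–485.4); B = 275.5 Ma → Cisuralian (298.9–273.01); C = 44.3 Ma → Eocene (56–33.9); D = 253.1 Ma → Lopingian (259.51–251.902).

A — Furongian; B — Cisuralian; C — Eocene; D — Lopingian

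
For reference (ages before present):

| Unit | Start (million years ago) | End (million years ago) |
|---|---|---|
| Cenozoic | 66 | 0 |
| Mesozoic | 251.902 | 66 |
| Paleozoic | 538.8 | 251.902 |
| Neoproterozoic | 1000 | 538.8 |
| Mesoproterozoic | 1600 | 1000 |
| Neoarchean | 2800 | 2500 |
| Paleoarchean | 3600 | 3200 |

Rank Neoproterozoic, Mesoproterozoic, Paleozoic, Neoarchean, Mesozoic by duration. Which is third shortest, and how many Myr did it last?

Start − end for each: Neoproterozoic 1000 − 538.8 = 461.2; Mesoproterozoic 1600 − 1000 = 600; Paleozoic 538.8 − 251.902 = 286.898; Neoarchean 2800 − 2500 = 300; Mesozoic 251.902 − 66 = 185.902.
Ranking these from shortest: Mesozoic < Paleozoic < Neoarchean < Neoproterozoic < Mesoproterozoic.
Position 3 in that ranking is Neoarchean, which lasted 300 Myr.

Neoarchean, 300 million years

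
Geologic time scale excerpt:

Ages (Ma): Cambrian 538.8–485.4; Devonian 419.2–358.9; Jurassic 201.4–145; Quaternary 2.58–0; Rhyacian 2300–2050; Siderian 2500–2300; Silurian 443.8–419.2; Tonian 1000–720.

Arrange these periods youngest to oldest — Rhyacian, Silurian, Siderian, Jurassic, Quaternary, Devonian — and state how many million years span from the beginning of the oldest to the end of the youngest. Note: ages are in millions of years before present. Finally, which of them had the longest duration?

Start ages (Ma): Siderian 2500, Rhyacian 2300, Silurian 443.8, Devonian 419.2, Jurassic 201.4, Quaternary 2.58.
Ordered youngest to oldest: Quaternary, Jurassic, Devonian, Silurian, Rhyacian, Siderian.
Span = 2500 − 0 = 2500 Myr.
Durations: Jurassic 56.4, Rhyacian 250, Quaternary 2.58, Devonian 60.3, Silurian 24.6, Siderian 200 → longest is Rhyacian (250 Myr).

Quaternary → Jurassic → Devonian → Silurian → Rhyacian → Siderian; total span 2500 Myr; longest is Rhyacian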